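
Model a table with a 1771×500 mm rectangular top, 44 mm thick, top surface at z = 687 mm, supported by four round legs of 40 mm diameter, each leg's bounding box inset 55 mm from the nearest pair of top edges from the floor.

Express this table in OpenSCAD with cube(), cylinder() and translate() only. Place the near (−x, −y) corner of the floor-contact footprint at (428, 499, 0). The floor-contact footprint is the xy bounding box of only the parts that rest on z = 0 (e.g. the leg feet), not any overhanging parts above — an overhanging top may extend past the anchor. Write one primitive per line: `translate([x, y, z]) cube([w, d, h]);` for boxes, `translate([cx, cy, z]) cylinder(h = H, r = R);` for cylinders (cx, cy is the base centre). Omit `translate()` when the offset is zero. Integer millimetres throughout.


translate([373, 444, 643]) cube([1771, 500, 44]);
translate([448, 519, 0]) cylinder(h = 643, r = 20);
translate([2069, 519, 0]) cylinder(h = 643, r = 20);
translate([448, 869, 0]) cylinder(h = 643, r = 20);
translate([2069, 869, 0]) cylinder(h = 643, r = 20);


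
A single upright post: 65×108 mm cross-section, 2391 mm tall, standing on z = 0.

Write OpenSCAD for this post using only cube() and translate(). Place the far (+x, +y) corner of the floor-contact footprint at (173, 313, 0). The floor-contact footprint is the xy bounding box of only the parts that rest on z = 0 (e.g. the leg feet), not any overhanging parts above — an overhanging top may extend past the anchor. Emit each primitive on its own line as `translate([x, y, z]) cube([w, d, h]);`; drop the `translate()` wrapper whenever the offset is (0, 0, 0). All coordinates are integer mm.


translate([108, 205, 0]) cube([65, 108, 2391]);


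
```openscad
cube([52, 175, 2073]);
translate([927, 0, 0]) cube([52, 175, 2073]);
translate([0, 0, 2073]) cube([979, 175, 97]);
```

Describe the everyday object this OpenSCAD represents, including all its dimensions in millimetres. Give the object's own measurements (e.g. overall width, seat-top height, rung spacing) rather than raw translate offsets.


A door frame. The clear opening is 875 mm wide and 2073 mm high. Two 52 mm wide jambs, 175 mm deep, stand either side of the opening from the floor to the top of the opening. A 97 mm thick head sits across the top of both jambs, spanning the full outside width of the frame.


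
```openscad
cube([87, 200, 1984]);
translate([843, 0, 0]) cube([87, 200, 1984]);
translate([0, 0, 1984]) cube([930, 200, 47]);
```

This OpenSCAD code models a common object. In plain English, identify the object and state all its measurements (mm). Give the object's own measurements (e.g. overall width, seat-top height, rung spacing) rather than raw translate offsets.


A door frame. The clear opening is 756 mm wide and 1984 mm high. Two 87 mm wide jambs, 200 mm deep, stand either side of the opening from the floor to the top of the opening. A 47 mm thick head sits across the top of both jambs, spanning the full outside width of the frame.


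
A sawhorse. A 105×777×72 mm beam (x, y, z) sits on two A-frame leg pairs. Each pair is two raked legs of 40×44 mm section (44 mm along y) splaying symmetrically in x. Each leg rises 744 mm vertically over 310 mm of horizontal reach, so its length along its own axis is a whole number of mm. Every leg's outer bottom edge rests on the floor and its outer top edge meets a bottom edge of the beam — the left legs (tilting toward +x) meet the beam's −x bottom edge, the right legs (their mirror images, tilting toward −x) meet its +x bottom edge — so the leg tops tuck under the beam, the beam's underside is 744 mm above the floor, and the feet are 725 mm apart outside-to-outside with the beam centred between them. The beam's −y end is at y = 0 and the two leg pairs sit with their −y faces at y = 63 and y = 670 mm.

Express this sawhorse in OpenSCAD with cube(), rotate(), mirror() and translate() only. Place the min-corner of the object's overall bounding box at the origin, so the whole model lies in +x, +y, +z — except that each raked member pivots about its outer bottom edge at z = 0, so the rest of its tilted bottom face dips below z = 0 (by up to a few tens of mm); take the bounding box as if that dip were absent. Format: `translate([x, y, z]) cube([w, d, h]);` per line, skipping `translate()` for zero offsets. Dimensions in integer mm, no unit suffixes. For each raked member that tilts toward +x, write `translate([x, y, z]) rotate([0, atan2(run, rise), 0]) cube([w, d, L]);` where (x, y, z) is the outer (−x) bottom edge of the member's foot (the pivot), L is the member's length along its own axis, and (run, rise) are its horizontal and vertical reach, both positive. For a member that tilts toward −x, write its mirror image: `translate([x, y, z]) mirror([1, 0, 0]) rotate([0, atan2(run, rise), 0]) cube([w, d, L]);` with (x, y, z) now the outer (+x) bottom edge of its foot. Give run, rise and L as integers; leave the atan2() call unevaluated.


translate([310, 0, 744]) cube([105, 777, 72]);
translate([0, 63, 0]) rotate([0, atan2(310, 744), 0]) cube([40, 44, 806]);
translate([725, 63, 0]) mirror([1, 0, 0]) rotate([0, atan2(310, 744), 0]) cube([40, 44, 806]);
translate([0, 670, 0]) rotate([0, atan2(310, 744), 0]) cube([40, 44, 806]);
translate([725, 670, 0]) mirror([1, 0, 0]) rotate([0, atan2(310, 744), 0]) cube([40, 44, 806]);


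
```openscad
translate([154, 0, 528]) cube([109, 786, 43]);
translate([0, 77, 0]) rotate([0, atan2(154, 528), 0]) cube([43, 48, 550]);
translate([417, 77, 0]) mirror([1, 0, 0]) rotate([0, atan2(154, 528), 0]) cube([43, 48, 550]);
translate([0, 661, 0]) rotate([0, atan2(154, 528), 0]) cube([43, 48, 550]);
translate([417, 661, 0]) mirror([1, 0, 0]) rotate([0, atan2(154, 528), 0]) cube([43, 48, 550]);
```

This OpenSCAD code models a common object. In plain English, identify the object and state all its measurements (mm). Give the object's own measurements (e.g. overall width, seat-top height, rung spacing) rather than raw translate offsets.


A sawhorse. A 109×786×43 mm beam (x, y, z) sits on two A-frame leg pairs. Each pair is two raked legs of 43×48 mm section (48 mm along y) splaying symmetrically in x. Each leg rises 528 mm vertically over 154 mm of horizontal reach and is 550 mm long along its own axis. Every leg's outer bottom edge rests on the floor and its outer top edge meets a bottom edge of the beam — the left legs (tilting toward +x) meet the beam's −x bottom edge, the right legs (their mirror images, tilting toward −x) meet its +x bottom edge — so the leg tops tuck under the beam, the beam's underside is 528 mm above the floor, and the feet are 417 mm apart outside-to-outside with the beam centred between them. The two leg pairs are set in 77 mm from either end of the beam.


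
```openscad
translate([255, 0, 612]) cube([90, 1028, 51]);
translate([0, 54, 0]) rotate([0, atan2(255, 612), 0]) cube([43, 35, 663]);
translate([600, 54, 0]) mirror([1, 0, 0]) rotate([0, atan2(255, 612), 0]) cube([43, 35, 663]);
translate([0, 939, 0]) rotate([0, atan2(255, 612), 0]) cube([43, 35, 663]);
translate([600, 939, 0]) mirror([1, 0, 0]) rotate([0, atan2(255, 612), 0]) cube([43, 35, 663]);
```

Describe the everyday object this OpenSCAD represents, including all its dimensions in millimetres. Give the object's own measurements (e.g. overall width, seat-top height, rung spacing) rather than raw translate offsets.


A sawhorse. A 90×1028×51 mm beam (x, y, z) sits on two A-frame leg pairs. Each pair is two raked legs of 43×35 mm section (35 mm along y) splaying symmetrically in x. Each leg rises 612 mm vertically over 255 mm of horizontal reach and is 663 mm long along its own axis. Every leg's outer bottom edge rests on the floor and its outer top edge meets a bottom edge of the beam — the left legs (tilting toward +x) meet the beam's −x bottom edge, the right legs (their mirror images, tilting toward −x) meet its +x bottom edge — so the leg tops tuck under the beam, the beam's underside is 612 mm above the floor, and the feet are 600 mm apart outside-to-outside with the beam centred between them. The two leg pairs are set in 54 mm from either end of the beam.


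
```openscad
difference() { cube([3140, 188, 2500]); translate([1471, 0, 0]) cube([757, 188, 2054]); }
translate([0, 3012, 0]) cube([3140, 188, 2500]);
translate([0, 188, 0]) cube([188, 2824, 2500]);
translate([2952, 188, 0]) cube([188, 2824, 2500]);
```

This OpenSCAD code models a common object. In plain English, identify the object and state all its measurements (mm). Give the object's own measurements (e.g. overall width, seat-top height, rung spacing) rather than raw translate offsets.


A single room: four walls, each 2500 mm tall and 188 mm thick, enclosing an outside footprint 3140×3200 mm (x × y), no floor or roof. The front and back walls (−y and +y sides) run the full x-width; the side walls fit between their inner faces. A door opening 757 mm wide and 2054 mm tall is cut through the front wall from the floor up, its −x edge 1471 mm from the wall's −x end.


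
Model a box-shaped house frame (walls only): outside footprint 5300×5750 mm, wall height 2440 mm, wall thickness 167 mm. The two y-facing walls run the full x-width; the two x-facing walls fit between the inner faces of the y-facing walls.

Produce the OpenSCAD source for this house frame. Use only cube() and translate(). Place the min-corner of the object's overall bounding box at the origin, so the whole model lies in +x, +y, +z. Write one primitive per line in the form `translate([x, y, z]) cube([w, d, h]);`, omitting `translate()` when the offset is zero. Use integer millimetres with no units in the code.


cube([5300, 167, 2440]);
translate([0, 5583, 0]) cube([5300, 167, 2440]);
translate([0, 167, 0]) cube([167, 5416, 2440]);
translate([5133, 167, 0]) cube([167, 5416, 2440]);


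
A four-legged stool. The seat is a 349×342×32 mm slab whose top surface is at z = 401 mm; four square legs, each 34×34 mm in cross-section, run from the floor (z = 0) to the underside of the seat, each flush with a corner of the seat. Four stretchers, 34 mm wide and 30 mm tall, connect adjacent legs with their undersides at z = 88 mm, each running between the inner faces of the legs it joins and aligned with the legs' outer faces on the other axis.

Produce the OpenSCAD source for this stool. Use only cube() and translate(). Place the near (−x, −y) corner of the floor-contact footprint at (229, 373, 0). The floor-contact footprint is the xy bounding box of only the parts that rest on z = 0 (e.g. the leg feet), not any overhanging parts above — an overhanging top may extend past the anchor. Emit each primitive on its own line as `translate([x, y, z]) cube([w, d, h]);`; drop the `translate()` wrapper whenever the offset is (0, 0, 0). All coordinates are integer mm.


translate([229, 373, 369]) cube([349, 342, 32]);
translate([229, 373, 0]) cube([34, 34, 369]);
translate([544, 373, 0]) cube([34, 34, 369]);
translate([229, 681, 0]) cube([34, 34, 369]);
translate([544, 681, 0]) cube([34, 34, 369]);
translate([263, 373, 88]) cube([281, 34, 30]);
translate([263, 681, 88]) cube([281, 34, 30]);
translate([229, 407, 88]) cube([34, 274, 30]);
translate([544, 407, 88]) cube([34, 274, 30]);


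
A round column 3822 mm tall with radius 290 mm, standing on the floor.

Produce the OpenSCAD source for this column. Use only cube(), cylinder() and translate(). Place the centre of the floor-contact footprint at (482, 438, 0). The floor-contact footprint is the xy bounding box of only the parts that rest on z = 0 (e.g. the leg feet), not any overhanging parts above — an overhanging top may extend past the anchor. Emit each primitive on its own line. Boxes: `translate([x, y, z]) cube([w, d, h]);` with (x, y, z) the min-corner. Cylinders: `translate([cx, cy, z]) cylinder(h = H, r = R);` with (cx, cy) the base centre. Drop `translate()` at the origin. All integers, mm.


translate([482, 438, 0]) cylinder(h = 3822, r = 290);


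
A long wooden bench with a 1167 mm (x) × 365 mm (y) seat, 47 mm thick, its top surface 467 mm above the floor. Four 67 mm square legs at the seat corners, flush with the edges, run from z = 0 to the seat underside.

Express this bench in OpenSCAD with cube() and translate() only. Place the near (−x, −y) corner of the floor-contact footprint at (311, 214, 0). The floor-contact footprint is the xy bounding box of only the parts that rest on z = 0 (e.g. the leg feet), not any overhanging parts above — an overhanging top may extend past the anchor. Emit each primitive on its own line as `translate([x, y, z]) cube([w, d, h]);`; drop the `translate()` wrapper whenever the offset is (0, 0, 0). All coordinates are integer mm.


translate([311, 214, 420]) cube([1167, 365, 47]);
translate([311, 214, 0]) cube([67, 67, 420]);
translate([311, 512, 0]) cube([67, 67, 420]);
translate([1411, 214, 0]) cube([67, 67, 420]);
translate([1411, 512, 0]) cube([67, 67, 420]);


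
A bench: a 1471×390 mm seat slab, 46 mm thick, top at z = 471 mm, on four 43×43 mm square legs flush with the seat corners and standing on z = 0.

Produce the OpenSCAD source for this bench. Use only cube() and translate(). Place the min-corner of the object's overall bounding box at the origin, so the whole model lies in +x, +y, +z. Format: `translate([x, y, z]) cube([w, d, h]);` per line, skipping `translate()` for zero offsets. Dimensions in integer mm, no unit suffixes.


translate([0, 0, 425]) cube([1471, 390, 46]);
cube([43, 43, 425]);
translate([0, 347, 0]) cube([43, 43, 425]);
translate([1428, 0, 0]) cube([43, 43, 425]);
translate([1428, 347, 0]) cube([43, 43, 425]);


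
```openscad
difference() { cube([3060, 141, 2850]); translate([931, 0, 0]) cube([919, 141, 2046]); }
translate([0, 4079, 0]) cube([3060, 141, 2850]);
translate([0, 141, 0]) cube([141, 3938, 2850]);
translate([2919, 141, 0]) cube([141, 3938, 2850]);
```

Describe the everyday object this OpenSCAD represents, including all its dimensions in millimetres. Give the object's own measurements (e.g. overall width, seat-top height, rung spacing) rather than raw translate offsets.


A single room: four walls, each 2850 mm tall and 141 mm thick, enclosing an outside footprint 3060×4220 mm (x × y), no floor or roof. The front and back walls (−y and +y sides) run the full x-width; the side walls fit between their inner faces. A door opening 919 mm wide and 2046 mm tall is cut through the front wall from the floor up, its −x edge 931 mm from the wall's −x end.


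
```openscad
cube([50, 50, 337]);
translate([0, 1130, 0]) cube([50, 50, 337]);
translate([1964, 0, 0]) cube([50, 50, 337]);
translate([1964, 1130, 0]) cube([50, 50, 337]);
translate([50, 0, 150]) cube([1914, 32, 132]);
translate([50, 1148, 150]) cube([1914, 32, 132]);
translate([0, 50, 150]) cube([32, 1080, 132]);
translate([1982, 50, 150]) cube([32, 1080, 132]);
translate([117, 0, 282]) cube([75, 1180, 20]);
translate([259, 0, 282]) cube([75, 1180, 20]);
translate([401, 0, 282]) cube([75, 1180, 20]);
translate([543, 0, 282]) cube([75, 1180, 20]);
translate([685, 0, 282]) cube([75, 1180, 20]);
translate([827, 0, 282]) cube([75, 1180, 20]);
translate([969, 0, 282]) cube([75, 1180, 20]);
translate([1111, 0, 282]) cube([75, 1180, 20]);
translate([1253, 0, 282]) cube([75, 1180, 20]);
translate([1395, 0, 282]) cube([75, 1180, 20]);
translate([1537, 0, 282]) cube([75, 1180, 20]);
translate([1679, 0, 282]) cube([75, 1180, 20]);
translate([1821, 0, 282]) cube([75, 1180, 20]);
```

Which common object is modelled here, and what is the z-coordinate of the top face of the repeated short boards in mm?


A bed frame. The slat-top height is 302 mm.

Four posts, four rails, and a row of slats — a bed frame. Slats sit on the rails at z = 150 + 132 = 282; with slat thickness 20, the top is 302 mm.


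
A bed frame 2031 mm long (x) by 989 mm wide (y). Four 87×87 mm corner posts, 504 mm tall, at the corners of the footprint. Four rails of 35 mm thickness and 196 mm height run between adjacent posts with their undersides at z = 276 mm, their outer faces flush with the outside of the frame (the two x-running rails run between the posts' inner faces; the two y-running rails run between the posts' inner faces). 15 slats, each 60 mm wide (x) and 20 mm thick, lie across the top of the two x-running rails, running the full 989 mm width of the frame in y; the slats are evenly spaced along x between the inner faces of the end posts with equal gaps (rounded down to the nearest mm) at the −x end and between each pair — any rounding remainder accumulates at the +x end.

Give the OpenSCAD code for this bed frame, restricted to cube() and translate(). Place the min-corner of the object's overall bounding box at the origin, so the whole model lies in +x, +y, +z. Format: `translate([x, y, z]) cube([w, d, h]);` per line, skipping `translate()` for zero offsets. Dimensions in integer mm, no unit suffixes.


// slat z = rail_z + rail_h = 276 + 196 = 472
// slat gap = ⌊(1857 − 15·60) / 16⌋ = 59
cube([87, 87, 504]);
translate([0, 902, 0]) cube([87, 87, 504]);
translate([1944, 0, 0]) cube([87, 87, 504]);
translate([1944, 902, 0]) cube([87, 87, 504]);
translate([87, 0, 276]) cube([1857, 35, 196]);
translate([87, 954, 276]) cube([1857, 35, 196]);
translate([0, 87, 276]) cube([35, 815, 196]);
translate([1996, 87, 276]) cube([35, 815, 196]);
translate([146, 0, 472]) cube([60, 989, 20]);
translate([265, 0, 472]) cube([60, 989, 20]);
translate([384, 0, 472]) cube([60, 989, 20]);
translate([503, 0, 472]) cube([60, 989, 20]);
translate([622, 0, 472]) cube([60, 989, 20]);
translate([741, 0, 472]) cube([60, 989, 20]);
translate([860, 0, 472]) cube([60, 989, 20]);
translate([979, 0, 472]) cube([60, 989, 20]);
translate([1098, 0, 472]) cube([60, 989, 20]);
translate([1217, 0, 472]) cube([60, 989, 20]);
translate([1336, 0, 472]) cube([60, 989, 20]);
translate([1455, 0, 472]) cube([60, 989, 20]);
translate([1574, 0, 472]) cube([60, 989, 20]);
translate([1693, 0, 472]) cube([60, 989, 20]);
translate([1812, 0, 472]) cube([60, 989, 20]);


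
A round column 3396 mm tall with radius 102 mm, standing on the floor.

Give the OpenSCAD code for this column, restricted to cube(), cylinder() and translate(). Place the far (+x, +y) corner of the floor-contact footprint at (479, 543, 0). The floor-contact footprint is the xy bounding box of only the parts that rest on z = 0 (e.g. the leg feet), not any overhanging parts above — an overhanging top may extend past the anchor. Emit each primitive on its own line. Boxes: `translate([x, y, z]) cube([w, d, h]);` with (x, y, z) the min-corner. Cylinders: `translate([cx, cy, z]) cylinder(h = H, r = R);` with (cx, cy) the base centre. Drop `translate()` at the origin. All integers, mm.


translate([377, 441, 0]) cylinder(h = 3396, r = 102);


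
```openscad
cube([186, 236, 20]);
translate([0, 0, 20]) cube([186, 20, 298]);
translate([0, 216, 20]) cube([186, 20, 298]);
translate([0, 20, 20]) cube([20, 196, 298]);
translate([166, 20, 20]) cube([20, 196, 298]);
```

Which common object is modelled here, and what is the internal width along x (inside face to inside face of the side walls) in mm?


An open box. The internal width is 146 mm.

A 186×236 base slab with four walls standing on it — an open box. The base is 186 mm wide and the walls are 20 mm thick, so the internal width is 186 − 2 × 20 = 146 mm.


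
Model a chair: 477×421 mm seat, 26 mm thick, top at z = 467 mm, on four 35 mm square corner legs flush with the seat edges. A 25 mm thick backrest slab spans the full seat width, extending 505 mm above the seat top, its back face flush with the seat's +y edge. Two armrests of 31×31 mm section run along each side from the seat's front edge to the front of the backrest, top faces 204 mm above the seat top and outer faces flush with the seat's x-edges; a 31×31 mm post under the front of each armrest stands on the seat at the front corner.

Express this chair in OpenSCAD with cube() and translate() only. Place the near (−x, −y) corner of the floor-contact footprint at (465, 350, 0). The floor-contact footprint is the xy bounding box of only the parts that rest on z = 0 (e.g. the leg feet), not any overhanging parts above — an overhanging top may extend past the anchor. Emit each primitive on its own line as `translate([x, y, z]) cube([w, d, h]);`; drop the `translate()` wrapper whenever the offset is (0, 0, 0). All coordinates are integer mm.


translate([465, 350, 441]) cube([477, 421, 26]);
translate([465, 350, 0]) cube([35, 35, 441]);
translate([907, 350, 0]) cube([35, 35, 441]);
translate([465, 736, 0]) cube([35, 35, 441]);
translate([907, 736, 0]) cube([35, 35, 441]);
translate([465, 746, 467]) cube([477, 25, 505]);
translate([465, 350, 640]) cube([31, 396, 31]);
translate([911, 350, 640]) cube([31, 396, 31]);
translate([465, 350, 467]) cube([31, 31, 173]);
translate([911, 350, 467]) cube([31, 31, 173]);


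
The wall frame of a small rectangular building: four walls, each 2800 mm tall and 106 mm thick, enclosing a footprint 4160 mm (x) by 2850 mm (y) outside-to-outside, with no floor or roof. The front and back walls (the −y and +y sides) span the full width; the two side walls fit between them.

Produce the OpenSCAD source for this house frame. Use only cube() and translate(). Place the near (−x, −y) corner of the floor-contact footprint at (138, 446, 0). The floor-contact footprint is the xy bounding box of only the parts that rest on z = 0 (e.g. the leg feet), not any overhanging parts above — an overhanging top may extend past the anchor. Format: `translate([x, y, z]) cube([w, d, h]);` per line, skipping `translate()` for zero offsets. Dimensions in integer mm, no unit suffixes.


translate([138, 446, 0]) cube([4160, 106, 2800]);
translate([138, 3190, 0]) cube([4160, 106, 2800]);
translate([138, 552, 0]) cube([106, 2638, 2800]);
translate([4192, 552, 0]) cube([106, 2638, 2800]);


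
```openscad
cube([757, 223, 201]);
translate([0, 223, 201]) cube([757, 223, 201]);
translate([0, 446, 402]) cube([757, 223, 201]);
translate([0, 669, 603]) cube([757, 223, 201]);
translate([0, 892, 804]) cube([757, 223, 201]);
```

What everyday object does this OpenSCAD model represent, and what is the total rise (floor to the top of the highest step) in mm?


A staircase. The total rise is 1005 mm.

5 identical blocks, each offset up and back from the previous — a staircase. Each step is 201 mm tall and there are 5 of them, so the total rise is 5 × 201 = 1005 mm.


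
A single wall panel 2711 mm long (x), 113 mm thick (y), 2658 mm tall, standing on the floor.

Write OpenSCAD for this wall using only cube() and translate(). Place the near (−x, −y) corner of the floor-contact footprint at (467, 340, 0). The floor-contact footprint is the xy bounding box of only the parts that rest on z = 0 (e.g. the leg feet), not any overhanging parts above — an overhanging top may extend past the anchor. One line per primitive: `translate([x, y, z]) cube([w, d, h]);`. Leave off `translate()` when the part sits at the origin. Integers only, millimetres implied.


translate([467, 340, 0]) cube([2711, 113, 2658]);


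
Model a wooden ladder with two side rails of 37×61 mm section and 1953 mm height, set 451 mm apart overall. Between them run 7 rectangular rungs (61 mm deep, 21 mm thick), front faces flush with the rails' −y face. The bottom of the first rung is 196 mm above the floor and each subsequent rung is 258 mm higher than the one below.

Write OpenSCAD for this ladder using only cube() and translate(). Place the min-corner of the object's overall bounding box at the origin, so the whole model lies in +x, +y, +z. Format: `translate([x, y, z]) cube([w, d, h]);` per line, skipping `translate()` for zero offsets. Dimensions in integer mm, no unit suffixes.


cube([37, 61, 1953]);
translate([414, 0, 0]) cube([37, 61, 1953]);
translate([37, 0, 196]) cube([377, 61, 21]);
translate([37, 0, 454]) cube([377, 61, 21]);
translate([37, 0, 712]) cube([377, 61, 21]);
translate([37, 0, 970]) cube([377, 61, 21]);
translate([37, 0, 1228]) cube([377, 61, 21]);
translate([37, 0, 1486]) cube([377, 61, 21]);
translate([37, 0, 1744]) cube([377, 61, 21]);


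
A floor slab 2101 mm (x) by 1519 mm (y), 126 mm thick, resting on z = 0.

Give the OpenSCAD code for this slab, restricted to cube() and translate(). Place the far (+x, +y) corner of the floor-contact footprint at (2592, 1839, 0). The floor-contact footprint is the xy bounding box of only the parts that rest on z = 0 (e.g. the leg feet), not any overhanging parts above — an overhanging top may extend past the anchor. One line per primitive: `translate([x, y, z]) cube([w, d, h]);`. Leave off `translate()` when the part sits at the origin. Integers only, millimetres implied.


translate([491, 320, 0]) cube([2101, 1519, 126]);


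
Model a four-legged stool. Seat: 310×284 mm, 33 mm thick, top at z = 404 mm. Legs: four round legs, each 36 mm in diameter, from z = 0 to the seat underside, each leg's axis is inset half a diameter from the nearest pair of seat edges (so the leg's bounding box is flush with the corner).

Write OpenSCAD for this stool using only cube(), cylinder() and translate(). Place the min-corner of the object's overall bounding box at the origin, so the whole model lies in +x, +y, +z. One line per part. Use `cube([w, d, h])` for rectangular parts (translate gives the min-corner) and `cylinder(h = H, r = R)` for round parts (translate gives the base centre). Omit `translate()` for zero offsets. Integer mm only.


translate([0, 0, 371]) cube([310, 284, 33]);
translate([18, 18, 0]) cylinder(h = 371, r = 18);
translate([292, 18, 0]) cylinder(h = 371, r = 18);
translate([18, 266, 0]) cylinder(h = 371, r = 18);
translate([292, 266, 0]) cylinder(h = 371, r = 18);


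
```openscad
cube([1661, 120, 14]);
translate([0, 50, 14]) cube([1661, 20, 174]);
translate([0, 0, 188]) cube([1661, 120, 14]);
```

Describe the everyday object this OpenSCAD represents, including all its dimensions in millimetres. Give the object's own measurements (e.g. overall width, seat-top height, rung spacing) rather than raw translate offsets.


An I-beam lying along x, 1661 mm long. Overall section height 202 mm. Two flanges 120 mm wide (y) and 14 mm thick, one on the floor and one at the top; a web 20 mm thick runs between them, centred on the flange width.


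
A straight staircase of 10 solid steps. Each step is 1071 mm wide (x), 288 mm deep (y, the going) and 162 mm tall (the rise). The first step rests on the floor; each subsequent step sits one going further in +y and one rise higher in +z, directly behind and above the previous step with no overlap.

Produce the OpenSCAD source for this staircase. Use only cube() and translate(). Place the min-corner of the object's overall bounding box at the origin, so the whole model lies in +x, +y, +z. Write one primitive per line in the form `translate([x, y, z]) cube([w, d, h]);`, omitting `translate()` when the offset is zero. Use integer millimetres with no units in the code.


cube([1071, 288, 162]);
translate([0, 288, 162]) cube([1071, 288, 162]);
translate([0, 576, 324]) cube([1071, 288, 162]);
translate([0, 864, 486]) cube([1071, 288, 162]);
translate([0, 1152, 648]) cube([1071, 288, 162]);
translate([0, 1440, 810]) cube([1071, 288, 162]);
translate([0, 1728, 972]) cube([1071, 288, 162]);
translate([0, 2016, 1134]) cube([1071, 288, 162]);
translate([0, 2304, 1296]) cube([1071, 288, 162]);
translate([0, 2592, 1458]) cube([1071, 288, 162]);


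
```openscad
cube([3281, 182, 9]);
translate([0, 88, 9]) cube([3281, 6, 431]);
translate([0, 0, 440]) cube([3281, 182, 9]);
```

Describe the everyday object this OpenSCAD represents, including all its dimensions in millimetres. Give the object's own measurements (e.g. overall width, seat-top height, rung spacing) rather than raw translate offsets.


An I-beam lying along x, 3281 mm long. Overall section height 449 mm. Two flanges 182 mm wide (y) and 9 mm thick, one on the floor and one at the top; a web 6 mm thick runs between them, centred on the flange width.


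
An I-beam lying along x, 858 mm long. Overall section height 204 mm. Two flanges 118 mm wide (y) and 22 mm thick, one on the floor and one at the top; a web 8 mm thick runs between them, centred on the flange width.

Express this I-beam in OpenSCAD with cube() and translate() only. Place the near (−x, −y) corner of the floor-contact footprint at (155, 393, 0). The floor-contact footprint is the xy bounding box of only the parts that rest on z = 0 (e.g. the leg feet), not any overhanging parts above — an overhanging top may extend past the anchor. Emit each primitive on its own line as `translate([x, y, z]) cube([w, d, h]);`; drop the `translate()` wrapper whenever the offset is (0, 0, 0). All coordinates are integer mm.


translate([155, 393, 0]) cube([858, 118, 22]);
translate([155, 448, 22]) cube([858, 8, 160]);
translate([155, 393, 182]) cube([858, 118, 22]);


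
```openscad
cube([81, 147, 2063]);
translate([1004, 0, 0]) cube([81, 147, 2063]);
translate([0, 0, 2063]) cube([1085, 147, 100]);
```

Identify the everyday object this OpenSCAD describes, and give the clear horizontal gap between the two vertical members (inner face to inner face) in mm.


A door frame. The clear opening width is 923 mm.

Two 2063 mm tall posts with a header on top — a door frame. The left jamb is 81 mm wide at x = 0; the right jamb starts at x = 1004. The clear opening is 1004 − 81 = 923 mm.


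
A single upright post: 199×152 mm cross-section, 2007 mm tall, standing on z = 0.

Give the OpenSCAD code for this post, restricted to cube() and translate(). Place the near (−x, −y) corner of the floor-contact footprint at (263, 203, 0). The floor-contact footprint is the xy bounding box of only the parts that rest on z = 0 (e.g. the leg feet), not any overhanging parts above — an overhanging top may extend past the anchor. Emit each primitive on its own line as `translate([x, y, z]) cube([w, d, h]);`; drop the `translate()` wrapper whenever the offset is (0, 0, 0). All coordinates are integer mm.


translate([263, 203, 0]) cube([199, 152, 2007]);


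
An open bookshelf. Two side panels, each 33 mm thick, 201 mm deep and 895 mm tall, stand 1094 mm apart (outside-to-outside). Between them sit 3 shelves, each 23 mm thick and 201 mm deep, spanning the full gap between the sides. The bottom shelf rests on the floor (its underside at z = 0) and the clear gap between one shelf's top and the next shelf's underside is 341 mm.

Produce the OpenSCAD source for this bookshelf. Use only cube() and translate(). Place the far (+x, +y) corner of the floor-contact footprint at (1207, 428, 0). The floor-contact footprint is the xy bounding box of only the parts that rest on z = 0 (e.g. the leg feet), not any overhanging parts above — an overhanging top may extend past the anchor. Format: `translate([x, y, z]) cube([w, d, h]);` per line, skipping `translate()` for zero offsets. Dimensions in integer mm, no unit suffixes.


translate([113, 227, 0]) cube([33, 201, 895]);
translate([1174, 227, 0]) cube([33, 201, 895]);
translate([146, 227, 0]) cube([1028, 201, 23]);
translate([146, 227, 364]) cube([1028, 201, 23]);
translate([146, 227, 728]) cube([1028, 201, 23]);


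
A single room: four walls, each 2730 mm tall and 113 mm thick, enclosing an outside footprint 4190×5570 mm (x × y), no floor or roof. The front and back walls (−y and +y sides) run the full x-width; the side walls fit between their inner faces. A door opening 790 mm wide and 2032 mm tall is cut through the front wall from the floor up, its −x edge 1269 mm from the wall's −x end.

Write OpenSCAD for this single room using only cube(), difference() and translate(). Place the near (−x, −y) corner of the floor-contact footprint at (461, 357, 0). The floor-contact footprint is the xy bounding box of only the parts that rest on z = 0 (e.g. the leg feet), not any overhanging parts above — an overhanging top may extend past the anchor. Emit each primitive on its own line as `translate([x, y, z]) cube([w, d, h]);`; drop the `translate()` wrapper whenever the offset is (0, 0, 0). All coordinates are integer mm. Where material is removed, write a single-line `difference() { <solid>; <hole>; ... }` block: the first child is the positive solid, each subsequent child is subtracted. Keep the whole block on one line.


difference() { translate([461, 357, 0]) cube([4190, 113, 2730]); translate([1730, 357, 0]) cube([790, 113, 2032]); }
translate([461, 5814, 0]) cube([4190, 113, 2730]);
translate([461, 470, 0]) cube([113, 5344, 2730]);
translate([4538, 470, 0]) cube([113, 5344, 2730]);


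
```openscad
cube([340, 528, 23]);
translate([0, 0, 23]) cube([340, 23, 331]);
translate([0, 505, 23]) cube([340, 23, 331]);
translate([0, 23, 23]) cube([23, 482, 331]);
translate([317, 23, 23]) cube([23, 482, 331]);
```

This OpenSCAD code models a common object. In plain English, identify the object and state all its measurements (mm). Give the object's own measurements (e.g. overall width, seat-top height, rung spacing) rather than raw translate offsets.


An open-topped rectangular box: outside dimensions 340×528×354 mm, with a uniform wall and base thickness of 23 mm. The base is a full 340×528 slab on the floor; four walls sit on top of the base. The front and back walls (the −y and +y sides) span the full width; the two side walls fit between them.


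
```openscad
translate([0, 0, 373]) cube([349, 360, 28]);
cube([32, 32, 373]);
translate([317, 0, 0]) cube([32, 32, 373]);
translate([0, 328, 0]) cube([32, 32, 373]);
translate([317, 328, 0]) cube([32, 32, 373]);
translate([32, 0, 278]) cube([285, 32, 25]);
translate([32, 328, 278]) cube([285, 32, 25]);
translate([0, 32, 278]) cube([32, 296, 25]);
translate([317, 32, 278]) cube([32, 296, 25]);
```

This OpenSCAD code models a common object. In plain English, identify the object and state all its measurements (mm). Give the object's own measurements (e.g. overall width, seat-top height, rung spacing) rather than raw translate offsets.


A four-legged stool. The seat is a 349×360×28 mm slab whose top surface is at z = 401 mm; four square legs, each 32×32 mm in cross-section, run from the floor (z = 0) to the underside of the seat, each flush with a corner of the seat. Four stretchers, 32 mm wide and 25 mm tall, connect adjacent legs with their undersides at z = 278 mm, each running between the inner faces of the legs it joins and aligned with the legs' outer faces on the other axis.


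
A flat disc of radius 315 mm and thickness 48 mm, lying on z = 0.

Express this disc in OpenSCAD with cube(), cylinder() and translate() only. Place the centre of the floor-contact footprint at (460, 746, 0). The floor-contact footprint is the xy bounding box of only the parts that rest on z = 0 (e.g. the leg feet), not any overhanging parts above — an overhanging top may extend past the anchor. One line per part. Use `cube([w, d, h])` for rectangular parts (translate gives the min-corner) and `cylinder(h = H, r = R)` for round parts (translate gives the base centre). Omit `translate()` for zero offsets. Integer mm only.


translate([460, 746, 0]) cylinder(h = 48, r = 315);


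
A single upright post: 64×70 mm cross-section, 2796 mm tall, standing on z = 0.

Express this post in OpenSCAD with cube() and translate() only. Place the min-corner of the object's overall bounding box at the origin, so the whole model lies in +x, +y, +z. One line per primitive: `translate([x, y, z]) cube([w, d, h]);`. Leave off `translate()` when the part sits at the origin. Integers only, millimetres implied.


cube([64, 70, 2796]);


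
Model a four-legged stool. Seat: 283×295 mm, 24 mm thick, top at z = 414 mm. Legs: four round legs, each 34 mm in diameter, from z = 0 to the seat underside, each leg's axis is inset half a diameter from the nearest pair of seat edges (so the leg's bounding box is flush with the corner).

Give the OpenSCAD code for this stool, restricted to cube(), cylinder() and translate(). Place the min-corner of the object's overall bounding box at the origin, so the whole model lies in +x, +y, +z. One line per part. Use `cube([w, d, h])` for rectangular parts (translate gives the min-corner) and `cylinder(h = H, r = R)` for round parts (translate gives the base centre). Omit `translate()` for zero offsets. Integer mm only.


translate([0, 0, 390]) cube([283, 295, 24]);
translate([17, 17, 0]) cylinder(h = 390, r = 17);
translate([266, 17, 0]) cylinder(h = 390, r = 17);
translate([17, 278, 0]) cylinder(h = 390, r = 17);
translate([266, 278, 0]) cylinder(h = 390, r = 17);


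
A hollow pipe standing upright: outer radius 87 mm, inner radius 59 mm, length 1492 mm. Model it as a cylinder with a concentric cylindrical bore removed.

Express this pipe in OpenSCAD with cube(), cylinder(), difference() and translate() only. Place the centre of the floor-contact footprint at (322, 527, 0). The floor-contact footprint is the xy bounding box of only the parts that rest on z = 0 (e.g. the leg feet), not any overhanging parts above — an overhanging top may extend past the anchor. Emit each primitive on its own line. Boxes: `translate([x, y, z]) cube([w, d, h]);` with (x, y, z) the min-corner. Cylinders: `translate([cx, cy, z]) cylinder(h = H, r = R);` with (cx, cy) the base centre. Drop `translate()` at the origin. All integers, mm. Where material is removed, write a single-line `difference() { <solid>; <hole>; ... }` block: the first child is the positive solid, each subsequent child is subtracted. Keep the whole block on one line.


difference() { translate([322, 527, 0]) cylinder(h = 1492, r = 87); translate([322, 527, 0]) cylinder(h = 1492, r = 59); }


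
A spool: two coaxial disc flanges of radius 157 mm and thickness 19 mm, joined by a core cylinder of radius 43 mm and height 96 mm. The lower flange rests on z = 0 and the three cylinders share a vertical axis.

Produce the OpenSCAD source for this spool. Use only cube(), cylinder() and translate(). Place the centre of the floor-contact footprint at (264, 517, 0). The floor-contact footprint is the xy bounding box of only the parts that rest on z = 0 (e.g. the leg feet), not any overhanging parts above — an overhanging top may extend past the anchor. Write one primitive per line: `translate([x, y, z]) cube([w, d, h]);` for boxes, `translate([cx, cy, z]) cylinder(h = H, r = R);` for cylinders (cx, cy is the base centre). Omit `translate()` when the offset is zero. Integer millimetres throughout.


translate([264, 517, 0]) cylinder(h = 19, r = 157);
translate([264, 517, 19]) cylinder(h = 96, r = 43);
translate([264, 517, 115]) cylinder(h = 19, r = 157);


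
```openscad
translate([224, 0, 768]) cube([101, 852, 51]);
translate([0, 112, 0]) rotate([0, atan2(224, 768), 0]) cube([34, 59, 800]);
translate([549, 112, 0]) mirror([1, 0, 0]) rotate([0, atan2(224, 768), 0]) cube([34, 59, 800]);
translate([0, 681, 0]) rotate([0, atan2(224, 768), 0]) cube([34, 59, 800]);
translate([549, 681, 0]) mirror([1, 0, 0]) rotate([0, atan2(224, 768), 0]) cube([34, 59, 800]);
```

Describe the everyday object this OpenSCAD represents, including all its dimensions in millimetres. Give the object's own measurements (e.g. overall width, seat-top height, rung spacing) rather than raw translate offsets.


A sawhorse. A 101×852×51 mm beam (x, y, z) sits on two A-frame leg pairs. Each pair is two raked legs of 34×59 mm section (59 mm along y) splaying symmetrically in x. Each leg rises 768 mm vertically over 224 mm of horizontal reach and is 800 mm long along its own axis. Every leg's outer bottom edge rests on the floor and its outer top edge meets a bottom edge of the beam — the left legs (tilting toward +x) meet the beam's −x bottom edge, the right legs (their mirror images, tilting toward −x) meet its +x bottom edge — so the leg tops tuck under the beam, the beam's underside is 768 mm above the floor, and the feet are 549 mm apart outside-to-outside with the beam centred between them. The two leg pairs are set in 112 mm from either end of the beam.


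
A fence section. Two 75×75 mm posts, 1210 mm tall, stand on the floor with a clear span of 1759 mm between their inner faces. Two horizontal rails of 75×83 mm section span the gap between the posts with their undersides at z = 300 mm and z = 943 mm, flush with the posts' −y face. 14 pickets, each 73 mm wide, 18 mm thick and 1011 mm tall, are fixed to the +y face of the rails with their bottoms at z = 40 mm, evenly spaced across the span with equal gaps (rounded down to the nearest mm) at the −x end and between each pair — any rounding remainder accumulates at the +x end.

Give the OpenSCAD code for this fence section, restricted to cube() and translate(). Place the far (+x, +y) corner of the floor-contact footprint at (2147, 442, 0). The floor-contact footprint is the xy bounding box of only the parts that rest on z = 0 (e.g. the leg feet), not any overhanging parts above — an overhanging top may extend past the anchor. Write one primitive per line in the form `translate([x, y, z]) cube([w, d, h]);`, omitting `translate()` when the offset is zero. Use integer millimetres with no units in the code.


translate([238, 367, 0]) cube([75, 75, 1210]);
translate([2072, 367, 0]) cube([75, 75, 1210]);
translate([313, 367, 300]) cube([1759, 75, 83]);
translate([313, 367, 943]) cube([1759, 75, 83]);
translate([362, 442, 40]) cube([73, 18, 1011]);
translate([484, 442, 40]) cube([73, 18, 1011]);
translate([606, 442, 40]) cube([73, 18, 1011]);
translate([728, 442, 40]) cube([73, 18, 1011]);
translate([850, 442, 40]) cube([73, 18, 1011]);
translate([972, 442, 40]) cube([73, 18, 1011]);
translate([1094, 442, 40]) cube([73, 18, 1011]);
translate([1216, 442, 40]) cube([73, 18, 1011]);
translate([1338, 442, 40]) cube([73, 18, 1011]);
translate([1460, 442, 40]) cube([73, 18, 1011]);
translate([1582, 442, 40]) cube([73, 18, 1011]);
translate([1704, 442, 40]) cube([73, 18, 1011]);
translate([1826, 442, 40]) cube([73, 18, 1011]);
translate([1948, 442, 40]) cube([73, 18, 1011]);
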